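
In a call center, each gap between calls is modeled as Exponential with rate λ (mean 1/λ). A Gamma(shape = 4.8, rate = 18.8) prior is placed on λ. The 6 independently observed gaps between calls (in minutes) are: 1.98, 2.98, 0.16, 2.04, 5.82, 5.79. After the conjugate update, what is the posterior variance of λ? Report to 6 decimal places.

0.007651

With a Gamma(shape α, rate β) prior on the exponential rate λ, the posterior after n observations with total T = Σxᵢ is Gamma(α+n, β+T).
Sum of observations T = 18.77 minutes; n = 6.
Posterior: Gamma(4.8+6, 18.8+18.77) = Gamma(10.8, 37.57).
Var = α/β² = 0.007651.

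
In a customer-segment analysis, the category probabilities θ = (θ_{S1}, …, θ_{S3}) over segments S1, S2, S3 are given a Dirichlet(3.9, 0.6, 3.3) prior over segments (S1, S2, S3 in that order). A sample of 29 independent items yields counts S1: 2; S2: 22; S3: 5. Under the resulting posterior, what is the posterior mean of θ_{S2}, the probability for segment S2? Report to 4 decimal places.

The Dirichlet prior is conjugate to the Multinomial likelihood: each posterior αⱼ = prior αⱼ + observed count nⱼ.
Posterior concentration: (5.9, 22.6, 8.3), total = 36.8.
E[θ_{S2}|data] = α_{S2}/Σα = 22.6/36.8 = 0.6141.

0.6141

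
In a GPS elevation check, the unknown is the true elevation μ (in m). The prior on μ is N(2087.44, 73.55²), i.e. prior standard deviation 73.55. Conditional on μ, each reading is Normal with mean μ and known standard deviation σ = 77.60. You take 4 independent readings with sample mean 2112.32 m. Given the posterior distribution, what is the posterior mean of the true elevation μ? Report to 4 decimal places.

For Normal data with known variance σ², a Normal(μ₀, σ₀²) prior on μ is conjugate. Posterior precision = 1/σ₀² + n/σ²; posterior mean is the precision-weighted average of μ₀ and x̄.
n·x̄ = 4·2112.32 = 8449.28.
σ₀² = 73.55² = 5409.6025, σ² = 77.60² = 6021.76; σ² + n·σ₀² = 6021.76 + 4·5409.6025 = 27660.17.
Posterior mean = (μ₀/σ₀² + n·x̄/σ²)/(1/σ₀² + n/σ²) = (σ²·μ₀ + σ₀²·n·x̄)/(σ² + n·σ₀²) = (6021.76·2087.44 + 5409.6025·8449.28)/27660.17 = 58277308.9056/27660.17 = 2106.9035.

2106.9035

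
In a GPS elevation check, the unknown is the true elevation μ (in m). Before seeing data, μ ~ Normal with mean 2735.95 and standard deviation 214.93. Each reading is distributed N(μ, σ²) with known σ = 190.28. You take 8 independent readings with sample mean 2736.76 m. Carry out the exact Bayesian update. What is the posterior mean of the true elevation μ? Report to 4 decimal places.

For Normal data with known variance σ², a Normal(μ₀, σ₀²) prior on μ is conjugate. Posterior precision = 1/σ₀² + n/σ²; posterior mean is the precision-weighted average of μ₀ and x̄.
n·x̄ = 8·2736.76 = 21894.08.
σ₀² = 214.93² = 46194.9049, σ² = 190.28² = 36206.4784; σ² + n·σ₀² = 36206.4784 + 8·46194.9049 = 405765.7176.
Posterior mean = (μ₀/σ₀² + n·x̄/σ²)/(1/σ₀² + n/σ²) = (σ²·μ₀ + σ₀²·n·x̄)/(σ² + n·σ₀²) = (36206.4784·2735.95 + 46194.9049·21894.08)/405765.7176 = 1110454058.051472/405765.7176 = 2736.6877.

2736.6877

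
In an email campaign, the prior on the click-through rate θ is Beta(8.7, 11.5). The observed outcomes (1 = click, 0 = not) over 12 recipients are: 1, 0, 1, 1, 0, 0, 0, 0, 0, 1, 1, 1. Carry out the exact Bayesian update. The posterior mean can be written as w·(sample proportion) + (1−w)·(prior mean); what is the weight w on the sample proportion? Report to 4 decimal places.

0.3727

The Beta prior is conjugate to a Binomial/Bernoulli likelihood; the update adds successes to α and failures to β.
Posterior mean = (α₀+k)/(α₀+β₀+n) = [n/(α₀+β₀+n)]·(k/n) + [(α₀+β₀)/(α₀+β₀+n)]·α₀/(α₀+β₀), so only n and the prior enter the weight.
The weight on the data is w = n/(α₀+β₀+n) = 12/(8.7+11.5+12) = 12/32.2 = 0.3727.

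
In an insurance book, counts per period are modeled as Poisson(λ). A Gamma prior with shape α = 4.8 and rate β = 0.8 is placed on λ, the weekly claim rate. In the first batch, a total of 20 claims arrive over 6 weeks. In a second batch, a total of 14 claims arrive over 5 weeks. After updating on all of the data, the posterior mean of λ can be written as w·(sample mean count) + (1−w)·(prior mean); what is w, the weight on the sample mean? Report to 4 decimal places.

0.9322

With a Gamma(shape α, rate β) prior, the Poisson likelihood is conjugate: the posterior is Gamma(α + ΣXᵢ, β + n).
Total number of weeks: n = 6 + 5 = 11.
Posterior mean = (α₀+S)/(β₀+n) = [n/(β₀+n)]·(S/n) + [β₀/(β₀+n)]·(α₀/β₀), so only n and β₀ enter the weight.
Weight on data w = n/(β₀+n) = 11/(0.8+11) = 11/11.8 = 0.9322.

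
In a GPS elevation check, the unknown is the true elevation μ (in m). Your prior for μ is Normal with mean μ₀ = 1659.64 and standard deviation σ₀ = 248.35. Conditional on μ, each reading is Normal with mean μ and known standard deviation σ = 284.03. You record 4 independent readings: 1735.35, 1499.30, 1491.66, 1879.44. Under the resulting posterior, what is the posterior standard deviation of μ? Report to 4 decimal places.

For Normal data with known variance σ², a Normal(μ₀, σ₀²) prior on μ is conjugate. Posterior precision = 1/σ₀² + n/σ²; posterior mean is the precision-weighted average of μ₀ and x̄.
σ₀² = 248.35² = 61677.7225, σ² = 284.03² = 80673.0409; σ² + n·σ₀² = 80673.0409 + 4·61677.7225 = 327383.9309.
Posterior precision = 1/σ₀² + n/σ² = 1/61677.7225 + 4/80673.0409 = (σ² + n·σ₀²)/(σ₀²σ²) = 327383.9309/(61677.7225·80673.0409); posterior variance σₙ² = σ₀²σ²/(σ² + n·σ₀²) = 61677.7225·80673.0409/327383.9309 = 15198.453437.
Posterior SD = √σₙ² = √(61677.7225·80673.0409/327383.9309) = 123.2820.

123.2820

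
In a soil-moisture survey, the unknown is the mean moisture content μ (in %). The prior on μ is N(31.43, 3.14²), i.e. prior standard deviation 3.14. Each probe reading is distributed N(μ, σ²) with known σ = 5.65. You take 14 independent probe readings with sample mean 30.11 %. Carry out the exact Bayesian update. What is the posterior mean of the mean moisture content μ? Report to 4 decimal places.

30.3579

For Normal data with known variance σ², a Normal(μ₀, σ₀²) prior on μ is conjugate. Posterior precision = 1/σ₀² + n/σ²; posterior mean is the precision-weighted average of μ₀ and x̄.
n·x̄ = 14·30.11 = 421.54.
σ₀² = 3.14² = 9.8596, σ² = 5.65² = 31.9225; σ² + n·σ₀² = 31.9225 + 14·9.8596 = 169.9569.
Posterior mean = (μ₀/σ₀² + n·x̄/σ²)/(1/σ₀² + n/σ²) = (σ²·μ₀ + σ₀²·n·x̄)/(σ² + n·σ₀²) = (31.9225·31.43 + 9.8596·421.54)/169.9569 = 5159.539959/169.9569 = 30.3579.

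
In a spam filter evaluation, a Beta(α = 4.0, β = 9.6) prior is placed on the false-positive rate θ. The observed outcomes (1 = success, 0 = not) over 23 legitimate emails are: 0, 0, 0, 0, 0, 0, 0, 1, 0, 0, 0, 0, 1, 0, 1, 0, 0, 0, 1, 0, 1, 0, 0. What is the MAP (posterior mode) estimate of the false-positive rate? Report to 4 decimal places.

The Beta prior is conjugate to a Binomial/Bernoulli likelihood; the update adds successes to α and failures to β.
Posterior: Beta(α+k, β+n−k) = Beta(4.0+5, 9.6+18) = Beta(9.0, 27.6).
Mode of Beta(a,b) for a,b>1 is (a−1)/(a+b−2) = 8.0/34.6 = 0.2312.

0.2312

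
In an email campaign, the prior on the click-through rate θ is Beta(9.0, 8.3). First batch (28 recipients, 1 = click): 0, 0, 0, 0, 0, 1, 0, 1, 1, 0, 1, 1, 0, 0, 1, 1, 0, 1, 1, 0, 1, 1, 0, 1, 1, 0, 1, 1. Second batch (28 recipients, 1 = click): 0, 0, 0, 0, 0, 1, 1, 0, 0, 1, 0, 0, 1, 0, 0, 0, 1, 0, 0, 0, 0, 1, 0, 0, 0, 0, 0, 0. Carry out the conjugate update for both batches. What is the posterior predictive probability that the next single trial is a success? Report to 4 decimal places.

0.4093

The Beta prior is conjugate to a Binomial/Bernoulli likelihood; the update adds successes to α and failures to β.
After batch 1: Beta(9.0+15, 8.3+13) = Beta(24.0, 21.3).
After batch 2: Beta(24.0+6, 21.3+22) = Beta(30.0, 43.3).
For a single future Bernoulli trial, P(success | data) = α/(α+β) = 0.4093.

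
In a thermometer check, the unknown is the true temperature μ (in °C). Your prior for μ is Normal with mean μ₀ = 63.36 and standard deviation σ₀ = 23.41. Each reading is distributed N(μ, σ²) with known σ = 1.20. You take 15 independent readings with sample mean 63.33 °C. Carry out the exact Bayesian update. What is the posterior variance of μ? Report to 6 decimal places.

0.095983

For Normal data with known variance σ², a Normal(μ₀, σ₀²) prior on μ is conjugate. Posterior precision = 1/σ₀² + n/σ²; posterior mean is the precision-weighted average of μ₀ and x̄.
σ₀² = 23.41² = 548.0281, σ² = 1.20² = 1.44; σ² + n·σ₀² = 1.44 + 15·548.0281 = 8221.8615.
Posterior precision = 1/σ₀² + n/σ² = 1/548.0281 + 15/1.44 = (σ² + n·σ₀²)/(σ₀²σ²) = 8221.8615/(548.0281·1.44); posterior variance σₙ² = σ₀²σ²/(σ² + n·σ₀²) = 548.0281·1.44/8221.8615 = 0.095983.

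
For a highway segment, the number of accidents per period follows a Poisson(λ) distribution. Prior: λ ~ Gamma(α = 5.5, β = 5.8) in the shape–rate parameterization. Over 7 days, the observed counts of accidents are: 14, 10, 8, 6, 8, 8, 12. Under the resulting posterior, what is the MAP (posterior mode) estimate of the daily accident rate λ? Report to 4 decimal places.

5.5078

With a Gamma(shape α, rate β) prior, the Poisson likelihood is conjugate: the posterior is Gamma(α + ΣXᵢ, β + n).
Sum of counts S = 66 over n = 7 days.
Posterior: Gamma(α+S, β+n) = Gamma(5.5+66, 5.8+7) = Gamma(71.5, 12.8).
Mode of Gamma(α,β) for α≥1 is (α−1)/β = 70.5/12.8 = 5.5078.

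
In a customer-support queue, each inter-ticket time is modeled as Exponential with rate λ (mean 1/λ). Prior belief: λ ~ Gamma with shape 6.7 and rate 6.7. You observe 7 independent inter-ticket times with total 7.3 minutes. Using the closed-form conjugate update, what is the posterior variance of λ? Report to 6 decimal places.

With a Gamma(shape α, rate β) prior on the exponential rate λ, the posterior after n observations with total T = Σxᵢ is Gamma(α+n, β+T).
Posterior: Gamma(6.7+7, 6.7+7.3) = Gamma(13.7, 14.0).
Var = α/β² = 0.069898.

0.069898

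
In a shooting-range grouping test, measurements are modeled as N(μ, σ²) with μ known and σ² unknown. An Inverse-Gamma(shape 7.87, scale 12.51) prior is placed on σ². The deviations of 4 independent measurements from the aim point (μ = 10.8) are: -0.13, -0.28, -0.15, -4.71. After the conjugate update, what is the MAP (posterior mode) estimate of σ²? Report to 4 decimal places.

2.1767

With known mean μ and an Inverse-Gamma(α, β) prior on σ², the Normal likelihood is conjugate: posterior is Inv-Gamma(α + n/2, β + Σ(xᵢ−μ)²/2).
Σ(xᵢ−μ)² = (-0.13)² + (-0.28)² + (-0.15)² + (-4.71)² = 22.3019.
Posterior: Inv-Gamma(7.87 + 4/2, 12.51 + 22.3019/2) = Inv-Gamma(9.87, 23.66095).
Mode = β/(α+1) = 23.66095/10.87 = 2.1767.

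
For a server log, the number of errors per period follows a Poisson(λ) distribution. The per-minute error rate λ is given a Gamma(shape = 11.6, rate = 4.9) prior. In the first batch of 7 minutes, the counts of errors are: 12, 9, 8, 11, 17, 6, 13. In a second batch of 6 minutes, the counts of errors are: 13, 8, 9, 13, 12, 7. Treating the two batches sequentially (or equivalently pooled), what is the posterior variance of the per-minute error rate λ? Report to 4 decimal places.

With a Gamma(shape α, rate β) prior, the Poisson likelihood is conjugate: the posterior is Gamma(α + ΣXᵢ, β + n).
Batch 1: sum of counts S = 76 over n = 7 minutes.
After batch 1: Gamma(α+S, β+n) = Gamma(11.6+76, 4.9+7) = Gamma(87.6, 11.9).
Batch 2: sum of counts S = 62 over n = 6 minutes.
After batch 2: Gamma(α+S, β+n) = Gamma(87.6+62, 11.9+6) = Gamma(149.6, 17.9).
Var = α/β² = 149.6/17.9² = 0.4669.

0.4669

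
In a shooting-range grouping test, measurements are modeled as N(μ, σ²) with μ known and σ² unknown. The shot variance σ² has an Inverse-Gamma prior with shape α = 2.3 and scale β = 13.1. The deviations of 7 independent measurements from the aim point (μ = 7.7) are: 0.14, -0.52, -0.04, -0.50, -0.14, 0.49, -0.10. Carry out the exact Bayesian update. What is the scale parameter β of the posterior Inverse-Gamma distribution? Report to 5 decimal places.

With known mean μ and an Inverse-Gamma(α, β) prior on σ², the Normal likelihood is conjugate: posterior is Inv-Gamma(α + n/2, β + Σ(xᵢ−μ)²/2).
Σ(xᵢ−μ)² = (0.14)² + (-0.52)² + (-0.04)² + (-0.50)² + (-0.14)² + (0.49)² + (-0.10)² = 0.8113.
Posterior: Inv-Gamma(2.3 + 7/2, 13.1 + 0.8113/2) = Inv-Gamma(5.80, 13.50565).
Posterior β = 13.50565.

13.50565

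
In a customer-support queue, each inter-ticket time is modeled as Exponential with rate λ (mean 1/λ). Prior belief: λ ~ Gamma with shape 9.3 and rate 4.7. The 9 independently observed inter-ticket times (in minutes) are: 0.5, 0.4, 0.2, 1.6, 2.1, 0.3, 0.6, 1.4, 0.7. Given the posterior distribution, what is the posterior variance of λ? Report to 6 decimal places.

With a Gamma(shape α, rate β) prior on the exponential rate λ, the posterior after n observations with total T = Σxᵢ is Gamma(α+n, β+T).
Sum of observations T = 7.8 minutes; n = 9.
Posterior: Gamma(9.3+9, 4.7+7.8) = Gamma(18.3, 12.5).
Var = α/β² = 0.117120.

0.117120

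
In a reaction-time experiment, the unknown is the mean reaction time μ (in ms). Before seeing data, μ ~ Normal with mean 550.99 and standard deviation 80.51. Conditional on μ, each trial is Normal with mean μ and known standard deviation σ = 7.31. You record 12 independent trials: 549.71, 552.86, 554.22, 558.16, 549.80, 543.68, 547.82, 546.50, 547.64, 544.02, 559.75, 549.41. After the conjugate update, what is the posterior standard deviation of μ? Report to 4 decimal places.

2.1095

For Normal data with known variance σ², a Normal(μ₀, σ₀²) prior on μ is conjugate. Posterior precision = 1/σ₀² + n/σ²; posterior mean is the precision-weighted average of μ₀ and x̄.
σ₀² = 80.51² = 6481.8601, σ² = 7.31² = 53.4361; σ² + n·σ₀² = 53.4361 + 12·6481.8601 = 77835.7573.
Posterior precision = 1/σ₀² + n/σ² = 1/6481.8601 + 12/53.4361 = (σ² + n·σ₀²)/(σ₀²σ²) = 77835.7573/(6481.8601·53.4361); posterior variance σₙ² = σ₀²σ²/(σ² + n·σ₀²) = 6481.8601·53.4361/77835.7573 = 4.449951.
Posterior SD = √σₙ² = √(6481.8601·53.4361/77835.7573) = 2.1095.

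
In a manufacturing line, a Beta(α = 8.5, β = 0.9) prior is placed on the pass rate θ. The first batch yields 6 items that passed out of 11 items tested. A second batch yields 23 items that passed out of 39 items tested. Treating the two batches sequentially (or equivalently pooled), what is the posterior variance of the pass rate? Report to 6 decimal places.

The Beta prior is conjugate to a Binomial/Bernoulli likelihood; the update adds successes to α and failures to β.
After batch 1: Beta(8.5+6, 0.9+5) = Beta(14.5, 5.9).
After batch 2: Beta(14.5+23, 5.9+16) = Beta(37.5, 21.9).
Var = αβ/((α+β)²(α+β+1)) = 37.5·21.9/(59.4²·60.4) = 0.003854.

0.003854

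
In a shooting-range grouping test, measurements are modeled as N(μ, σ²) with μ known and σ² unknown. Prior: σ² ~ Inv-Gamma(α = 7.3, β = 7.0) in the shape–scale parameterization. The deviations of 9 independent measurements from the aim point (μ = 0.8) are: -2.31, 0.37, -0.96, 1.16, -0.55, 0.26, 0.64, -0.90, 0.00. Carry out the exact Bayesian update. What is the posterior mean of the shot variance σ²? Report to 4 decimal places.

1.0801

With known mean μ and an Inverse-Gamma(α, β) prior on σ², the Normal likelihood is conjugate: posterior is Inv-Gamma(α + n/2, β + Σ(xᵢ−μ)²/2).
Σ(xᵢ−μ)² = (-2.31)² + (0.37)² + (-0.96)² + (1.16)² + (-0.55)² + (0.26)² + (0.64)² + (-0.90)² + (0.00)² = 9.3299.
Posterior: Inv-Gamma(7.3 + 9/2, 7.0 + 9.3299/2) = Inv-Gamma(11.80, 11.66495).
E[σ²|data] = β/(α−1) = 11.66495/10.80 = 1.0801.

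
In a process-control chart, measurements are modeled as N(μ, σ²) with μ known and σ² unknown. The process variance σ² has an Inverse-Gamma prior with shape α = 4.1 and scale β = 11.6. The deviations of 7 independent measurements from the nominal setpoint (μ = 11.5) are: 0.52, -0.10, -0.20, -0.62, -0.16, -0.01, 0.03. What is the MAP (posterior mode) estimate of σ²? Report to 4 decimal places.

With known mean μ and an Inverse-Gamma(α, β) prior on σ², the Normal likelihood is conjugate: posterior is Inv-Gamma(α + n/2, β + Σ(xᵢ−μ)²/2).
Σ(xᵢ−μ)² = (0.52)² + (-0.10)² + (-0.20)² + (-0.62)² + (-0.16)² + (-0.01)² + (0.03)² = 0.7314.
Posterior: Inv-Gamma(4.1 + 7/2, 11.6 + 0.7314/2) = Inv-Gamma(7.60, 11.96570).
Mode = β/(α+1) = 11.96570/8.60 = 1.3914.

1.3914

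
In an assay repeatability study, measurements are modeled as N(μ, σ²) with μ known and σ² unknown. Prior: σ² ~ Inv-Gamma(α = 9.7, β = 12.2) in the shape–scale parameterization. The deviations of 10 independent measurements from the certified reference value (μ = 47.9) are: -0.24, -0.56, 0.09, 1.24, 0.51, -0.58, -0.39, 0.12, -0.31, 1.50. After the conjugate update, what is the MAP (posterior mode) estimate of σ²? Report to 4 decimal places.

0.9371

With known mean μ and an Inverse-Gamma(α, β) prior on σ², the Normal likelihood is conjugate: posterior is Inv-Gamma(α + n/2, β + Σ(xᵢ−μ)²/2).
Σ(xᵢ−μ)² = (-0.24)² + (-0.56)² + (0.09)² + (1.24)² + (0.51)² + (-0.58)² + (-0.39)² + (0.12)² + (-0.31)² + (1.50)² = 5.0260.
Posterior: Inv-Gamma(9.7 + 10/2, 12.2 + 5.0260/2) = Inv-Gamma(14.70, 14.71300).
Mode = β/(α+1) = 14.71300/15.70 = 0.9371.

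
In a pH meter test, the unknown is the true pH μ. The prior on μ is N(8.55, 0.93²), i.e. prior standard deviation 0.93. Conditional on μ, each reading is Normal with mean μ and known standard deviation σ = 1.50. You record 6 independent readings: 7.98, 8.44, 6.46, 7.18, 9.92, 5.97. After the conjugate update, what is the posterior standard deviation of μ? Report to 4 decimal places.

0.5115

For Normal data with known variance σ², a Normal(μ₀, σ₀²) prior on μ is conjugate. Posterior precision = 1/σ₀² + n/σ²; posterior mean is the precision-weighted average of μ₀ and x̄.
σ₀² = 0.93² = 0.8649, σ² = 1.50² = 2.25; σ² + n·σ₀² = 2.25 + 6·0.8649 = 7.4394.
Posterior precision = 1/σ₀² + n/σ² = 1/0.8649 + 6/2.25 = (σ² + n·σ₀²)/(σ₀²σ²) = 7.4394/(0.8649·2.25); posterior variance σₙ² = σ₀²σ²/(σ² + n·σ₀²) = 0.8649·2.25/7.4394 = 0.261584.
Posterior SD = √σₙ² = √(0.8649·2.25/7.4394) = 0.5115.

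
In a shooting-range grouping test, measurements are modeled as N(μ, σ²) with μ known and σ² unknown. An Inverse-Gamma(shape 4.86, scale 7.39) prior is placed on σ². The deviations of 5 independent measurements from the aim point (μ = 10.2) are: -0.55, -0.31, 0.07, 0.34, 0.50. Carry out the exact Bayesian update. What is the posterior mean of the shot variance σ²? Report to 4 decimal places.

With known mean μ and an Inverse-Gamma(α, β) prior on σ², the Normal likelihood is conjugate: posterior is Inv-Gamma(α + n/2, β + Σ(xᵢ−μ)²/2).
Σ(xᵢ−μ)² = (-0.55)² + (-0.31)² + (0.07)² + (0.34)² + (0.50)² = 0.7691.
Posterior: Inv-Gamma(4.86 + 5/2, 7.39 + 0.7691/2) = Inv-Gamma(7.36, 7.77455).
E[σ²|data] = β/(α−1) = 7.77455/6.36 = 1.2224.

1.2224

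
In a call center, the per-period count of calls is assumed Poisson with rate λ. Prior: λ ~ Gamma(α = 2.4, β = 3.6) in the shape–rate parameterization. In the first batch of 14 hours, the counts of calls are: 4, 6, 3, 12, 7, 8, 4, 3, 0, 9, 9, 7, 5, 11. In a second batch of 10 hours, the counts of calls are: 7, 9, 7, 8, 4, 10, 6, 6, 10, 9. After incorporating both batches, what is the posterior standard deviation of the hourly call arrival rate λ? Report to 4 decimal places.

0.4674

With a Gamma(shape α, rate β) prior, the Poisson likelihood is conjugate: the posterior is Gamma(α + ΣXᵢ, β + n).
Batch 1: sum of counts S = 88 over n = 14 hours.
After batch 1: Gamma(α+S, β+n) = Gamma(2.4+88, 3.6+14) = Gamma(90.4, 17.6).
Batch 2: sum of counts S = 76 over n = 10 hours.
After batch 2: Gamma(α+S, β+n) = Gamma(90.4+76, 17.6+10) = Gamma(166.4, 27.6).
SD = √α/β = √166.4/27.6 = 0.4674.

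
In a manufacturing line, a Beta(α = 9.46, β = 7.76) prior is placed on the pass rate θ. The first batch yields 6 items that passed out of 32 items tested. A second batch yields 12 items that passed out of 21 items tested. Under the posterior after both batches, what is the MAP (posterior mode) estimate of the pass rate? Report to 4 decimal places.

0.3879

The Beta prior is conjugate to a Binomial/Bernoulli likelihood; the update adds successes to α and failures to β.
After batch 1: Beta(9.46+6, 7.76+26) = Beta(15.46, 33.76).
After batch 2: Beta(15.46+12, 33.76+9) = Beta(27.46, 42.76).
Mode of Beta(a,b) for a,b>1 is (a−1)/(a+b−2) = 26.46/68.22 = 0.3879.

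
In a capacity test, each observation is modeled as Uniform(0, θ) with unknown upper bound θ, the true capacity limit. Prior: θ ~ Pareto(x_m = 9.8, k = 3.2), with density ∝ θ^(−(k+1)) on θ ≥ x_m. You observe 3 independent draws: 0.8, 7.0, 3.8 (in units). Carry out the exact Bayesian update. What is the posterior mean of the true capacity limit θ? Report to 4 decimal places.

11.6846

A Pareto(scale x_m, shape k) prior on the upper bound θ of Uniform(0, θ) is conjugate: posterior is Pareto(max(x_m, max xᵢ), k + n).
Sample maximum = 7.0; prior scale x_m = 9.8 → posterior scale = max = 9.8.
Posterior shape = 3.2 + 3 = 6.2.
E[θ|data] = k·x_m/(k−1) = 6.2·9.8/5.2 = 11.6846.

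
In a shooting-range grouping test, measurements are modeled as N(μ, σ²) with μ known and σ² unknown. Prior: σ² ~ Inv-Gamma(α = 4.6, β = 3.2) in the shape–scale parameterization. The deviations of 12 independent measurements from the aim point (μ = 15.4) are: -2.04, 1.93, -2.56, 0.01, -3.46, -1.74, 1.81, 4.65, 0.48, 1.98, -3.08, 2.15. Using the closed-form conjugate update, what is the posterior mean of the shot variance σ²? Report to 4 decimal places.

With known mean μ and an Inverse-Gamma(α, β) prior on σ², the Normal likelihood is conjugate: posterior is Inv-Gamma(α + n/2, β + Σ(xᵢ−μ)²/2).
Σ(xᵢ−μ)² = (-2.04)² + (1.93)² + (-2.56)² + (0.01)² + (-3.46)² + (-1.74)² + (1.81)² + (4.65)² + (0.48)² + (1.98)² + (-3.08)² + (2.15)² = 72.5977.
Posterior: Inv-Gamma(4.6 + 12/2, 3.2 + 72.5977/2) = Inv-Gamma(10.60, 39.49885).
E[σ²|data] = β/(α−1) = 39.49885/9.60 = 4.1145.

4.1145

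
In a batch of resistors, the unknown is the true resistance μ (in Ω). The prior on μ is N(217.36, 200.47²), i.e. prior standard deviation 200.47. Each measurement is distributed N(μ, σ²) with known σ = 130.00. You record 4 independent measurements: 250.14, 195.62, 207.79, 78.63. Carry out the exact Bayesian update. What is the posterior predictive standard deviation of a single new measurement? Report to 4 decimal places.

For Normal data with known variance σ², a Normal(μ₀, σ₀²) prior on μ is conjugate. Posterior precision = 1/σ₀² + n/σ²; posterior mean is the precision-weighted average of μ₀ and x̄.
σ₀² = 200.47² = 40188.2209, σ² = 130.00² = 16900; σ² + n·σ₀² = 16900 + 4·40188.2209 = 177652.8836.
Posterior precision = 1/σ₀² + n/σ² = 1/40188.2209 + 4/16900 = (σ² + n·σ₀²)/(σ₀²σ²) = 177652.8836/(40188.2209·16900); posterior variance σₙ² = σ₀²σ²/(σ² + n·σ₀²) = 40188.2209·16900/177652.8836 = 3823.078576.
Predictive variance for one new observation = σₙ² + σ² = 40188.2209·16900/177652.8836 + 16900 = σ²·(σ₀² + 177652.8836)/177652.8836 = 16900·217841.1045/177652.8836 = 20723.078576; SD = √(16900·217841.1045/177652.8836) = 143.9551.

143.9551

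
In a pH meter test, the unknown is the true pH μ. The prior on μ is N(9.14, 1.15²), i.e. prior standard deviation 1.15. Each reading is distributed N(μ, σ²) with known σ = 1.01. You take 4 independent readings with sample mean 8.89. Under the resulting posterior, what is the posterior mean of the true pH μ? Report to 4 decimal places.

For Normal data with known variance σ², a Normal(μ₀, σ₀²) prior on μ is conjugate. Posterior precision = 1/σ₀² + n/σ²; posterior mean is the precision-weighted average of μ₀ and x̄.
n·x̄ = 4·8.89 = 35.56.
σ₀² = 1.15² = 1.3225, σ² = 1.01² = 1.0201; σ² + n·σ₀² = 1.0201 + 4·1.3225 = 6.3101.
Posterior mean = (μ₀/σ₀² + n·x̄/σ²)/(1/σ₀² + n/σ²) = (σ²·μ₀ + σ₀²·n·x̄)/(σ² + n·σ₀²) = (1.0201·9.14 + 1.3225·35.56)/6.3101 = 56.351814/6.3101 = 8.9304.

8.9304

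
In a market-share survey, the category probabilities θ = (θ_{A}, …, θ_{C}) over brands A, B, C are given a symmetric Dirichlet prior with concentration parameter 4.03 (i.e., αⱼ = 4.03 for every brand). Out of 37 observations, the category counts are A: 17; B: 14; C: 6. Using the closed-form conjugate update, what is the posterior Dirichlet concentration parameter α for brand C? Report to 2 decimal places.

The Dirichlet prior is conjugate to the Multinomial likelihood: each posterior αⱼ = prior αⱼ + observed count nⱼ.
Posterior concentration: (21.03, 18.03, 10.03), total = 49.09.
α_{C} = 4.03 + 6 = 10.03.

10.03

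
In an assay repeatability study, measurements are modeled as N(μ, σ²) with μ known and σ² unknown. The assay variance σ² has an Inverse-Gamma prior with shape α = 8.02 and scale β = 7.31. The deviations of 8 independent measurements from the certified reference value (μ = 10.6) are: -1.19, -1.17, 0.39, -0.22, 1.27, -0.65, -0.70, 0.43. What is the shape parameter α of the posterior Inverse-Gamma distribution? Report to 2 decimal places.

12.02

With known mean μ and an Inverse-Gamma(α, β) prior on σ², the Normal likelihood is conjugate: posterior is Inv-Gamma(α + n/2, β + Σ(xᵢ−μ)²/2).
Σ(xᵢ−μ)² = (-1.19)² + (-1.17)² + (0.39)² + (-0.22)² + (1.27)² + (-0.65)² + (-0.70)² + (0.43)² = 5.6958.
Posterior: Inv-Gamma(8.02 + 8/2, 7.31 + 5.6958/2) = Inv-Gamma(12.02, 10.15790).
Posterior α = 12.02.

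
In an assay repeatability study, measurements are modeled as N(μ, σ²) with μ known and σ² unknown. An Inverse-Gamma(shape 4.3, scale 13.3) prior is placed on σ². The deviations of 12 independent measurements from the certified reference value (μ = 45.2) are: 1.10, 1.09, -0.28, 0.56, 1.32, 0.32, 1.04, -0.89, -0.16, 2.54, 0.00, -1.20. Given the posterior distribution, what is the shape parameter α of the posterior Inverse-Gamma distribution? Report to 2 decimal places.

10.30

With known mean μ and an Inverse-Gamma(α, β) prior on σ², the Normal likelihood is conjugate: posterior is Inv-Gamma(α + n/2, β + Σ(xᵢ−μ)²/2).
Σ(xᵢ−μ)² = (1.10)² + (1.09)² + (-0.28)² + (0.56)² + (1.32)² + (0.32)² + (1.04)² + (-0.89)² + (-0.16)² + (2.54)² + (0.00)² + (-1.20)² = 14.4258.
Posterior: Inv-Gamma(4.3 + 12/2, 13.3 + 14.4258/2) = Inv-Gamma(10.30, 20.51290).
Posterior α = 10.30.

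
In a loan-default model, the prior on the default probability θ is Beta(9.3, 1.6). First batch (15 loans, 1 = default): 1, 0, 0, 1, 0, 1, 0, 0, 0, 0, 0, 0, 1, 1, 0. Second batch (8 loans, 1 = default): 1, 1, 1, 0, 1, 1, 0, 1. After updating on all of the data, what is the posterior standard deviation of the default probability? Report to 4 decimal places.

The Beta prior is conjugate to a Binomial/Bernoulli likelihood; the update adds successes to α and failures to β.
After batch 1: Beta(9.3+5, 1.6+10) = Beta(14.3, 11.6).
After batch 2: Beta(14.3+6, 11.6+2) = Beta(20.3, 13.6).
Var = αβ/((α+β)²(α+β+1)) = 20.3·13.6/(33.9²·34.9) = 0.00688351; SD = √0.00688351 = 0.0830.

0.0830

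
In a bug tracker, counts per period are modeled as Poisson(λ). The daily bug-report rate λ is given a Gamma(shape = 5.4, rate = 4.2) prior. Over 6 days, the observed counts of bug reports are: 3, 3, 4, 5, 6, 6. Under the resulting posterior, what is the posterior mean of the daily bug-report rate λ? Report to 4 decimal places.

3.1765

With a Gamma(shape α, rate β) prior, the Poisson likelihood is conjugate: the posterior is Gamma(α + ΣXᵢ, β + n).
Sum of counts S = 27 over n = 6 days.
Posterior: Gamma(α+S, β+n) = Gamma(5.4+27, 4.2+6) = Gamma(32.4, 10.2).
Posterior mean = α/β = 32.4/10.2 = 3.1765.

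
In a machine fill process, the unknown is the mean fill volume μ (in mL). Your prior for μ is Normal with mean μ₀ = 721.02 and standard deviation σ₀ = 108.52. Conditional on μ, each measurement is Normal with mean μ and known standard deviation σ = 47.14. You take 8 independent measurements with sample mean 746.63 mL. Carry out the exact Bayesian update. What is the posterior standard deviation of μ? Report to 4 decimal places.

16.4734

For Normal data with known variance σ², a Normal(μ₀, σ₀²) prior on μ is conjugate. Posterior precision = 1/σ₀² + n/σ²; posterior mean is the precision-weighted average of μ₀ and x̄.
σ₀² = 108.52² = 11776.5904, σ² = 47.14² = 2222.1796; σ² + n·σ₀² = 2222.1796 + 8·11776.5904 = 96434.9028.
Posterior precision = 1/σ₀² + n/σ² = 1/11776.5904 + 8/2222.1796 = (σ² + n·σ₀²)/(σ₀²σ²) = 96434.9028/(11776.5904·2222.1796); posterior variance σₙ² = σ₀²σ²/(σ² + n·σ₀²) = 11776.5904·2222.1796/96434.9028 = 271.371653.
Posterior SD = √σₙ² = √(11776.5904·2222.1796/96434.9028) = 16.4734.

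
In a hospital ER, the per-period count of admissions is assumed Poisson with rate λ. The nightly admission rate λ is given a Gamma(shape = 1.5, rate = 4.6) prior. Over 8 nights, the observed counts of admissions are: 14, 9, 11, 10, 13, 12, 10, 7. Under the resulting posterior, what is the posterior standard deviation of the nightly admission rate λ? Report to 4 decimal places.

With a Gamma(shape α, rate β) prior, the Poisson likelihood is conjugate: the posterior is Gamma(α + ΣXᵢ, β + n).
Sum of counts S = 86 over n = 8 nights.
Posterior: Gamma(α+S, β+n) = Gamma(1.5+86, 4.6+8) = Gamma(87.5, 12.6).
SD = √α/β = √87.5/12.6 = 0.7424.

0.7424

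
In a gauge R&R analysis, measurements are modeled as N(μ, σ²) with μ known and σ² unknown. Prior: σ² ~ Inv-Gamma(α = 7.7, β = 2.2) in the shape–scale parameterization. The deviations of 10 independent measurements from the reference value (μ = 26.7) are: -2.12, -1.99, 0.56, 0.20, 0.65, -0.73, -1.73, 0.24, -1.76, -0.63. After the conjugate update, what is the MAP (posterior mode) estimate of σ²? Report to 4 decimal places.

0.7558

With known mean μ and an Inverse-Gamma(α, β) prior on σ², the Normal likelihood is conjugate: posterior is Inv-Gamma(α + n/2, β + Σ(xᵢ−μ)²/2).
Σ(xᵢ−μ)² = (-2.12)² + (-1.99)² + (0.56)² + (0.20)² + (0.65)² + (-0.73)² + (-1.73)² + (0.24)² + (-1.76)² + (-0.63)² = 16.3085.
Posterior: Inv-Gamma(7.7 + 10/2, 2.2 + 16.3085/2) = Inv-Gamma(12.70, 10.35425).
Mode = β/(α+1) = 10.35425/13.70 = 0.7558.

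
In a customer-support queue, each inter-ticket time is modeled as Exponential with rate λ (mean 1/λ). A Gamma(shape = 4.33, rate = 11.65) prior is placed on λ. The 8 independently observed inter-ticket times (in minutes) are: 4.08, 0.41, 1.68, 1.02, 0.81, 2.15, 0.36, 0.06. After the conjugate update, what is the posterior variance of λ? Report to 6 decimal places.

0.024973

With a Gamma(shape α, rate β) prior on the exponential rate λ, the posterior after n observations with total T = Σxᵢ is Gamma(α+n, β+T).
Sum of observations T = 10.57 minutes; n = 8.
Posterior: Gamma(4.33+8, 11.65+10.57) = Gamma(12.33, 22.22).
Var = α/β² = 0.024973.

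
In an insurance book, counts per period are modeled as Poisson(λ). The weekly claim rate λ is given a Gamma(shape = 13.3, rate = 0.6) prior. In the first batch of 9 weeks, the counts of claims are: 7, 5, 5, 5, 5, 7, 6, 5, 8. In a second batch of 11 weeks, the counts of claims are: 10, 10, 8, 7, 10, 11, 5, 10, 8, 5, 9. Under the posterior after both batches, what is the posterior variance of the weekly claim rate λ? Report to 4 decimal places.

0.3754

With a Gamma(shape α, rate β) prior, the Poisson likelihood is conjugate: the posterior is Gamma(α + ΣXᵢ, β + n).
Batch 1: sum of counts S = 53 over n = 9 weeks.
After batch 1: Gamma(α+S, β+n) = Gamma(13.3+53, 0.6+9) = Gamma(66.3, 9.6).
Batch 2: sum of counts S = 93 over n = 11 weeks.
After batch 2: Gamma(α+S, β+n) = Gamma(66.3+93, 9.6+11) = Gamma(159.3, 20.6).
Var = α/β² = 159.3/20.6² = 0.3754.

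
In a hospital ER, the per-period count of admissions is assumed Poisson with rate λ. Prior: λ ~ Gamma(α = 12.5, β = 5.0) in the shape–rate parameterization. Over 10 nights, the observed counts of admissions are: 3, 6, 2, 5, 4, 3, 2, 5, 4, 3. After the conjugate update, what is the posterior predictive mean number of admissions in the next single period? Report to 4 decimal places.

3.3000

With a Gamma(shape α, rate β) prior, the Poisson likelihood is conjugate: the posterior is Gamma(α + ΣXᵢ, β + n).
Sum of counts S = 37 over n = 10 nights.
Posterior: Gamma(α+S, β+n) = Gamma(12.5+37, 5.0+10) = Gamma(49.5, 15.0).
The predictive distribution for one future period is NegBinom with mean α/β = 3.3000.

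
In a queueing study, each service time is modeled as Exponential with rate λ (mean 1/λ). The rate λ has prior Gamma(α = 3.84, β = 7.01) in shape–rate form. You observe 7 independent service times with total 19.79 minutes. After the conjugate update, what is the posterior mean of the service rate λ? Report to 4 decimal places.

With a Gamma(shape α, rate β) prior on the exponential rate λ, the posterior after n observations with total T = Σxᵢ is Gamma(α+n, β+T).
Posterior: Gamma(3.84+7, 7.01+19.79) = Gamma(10.84, 26.80).
Posterior mean of λ = α/β = 10.84/26.80 = 0.4045.

0.4045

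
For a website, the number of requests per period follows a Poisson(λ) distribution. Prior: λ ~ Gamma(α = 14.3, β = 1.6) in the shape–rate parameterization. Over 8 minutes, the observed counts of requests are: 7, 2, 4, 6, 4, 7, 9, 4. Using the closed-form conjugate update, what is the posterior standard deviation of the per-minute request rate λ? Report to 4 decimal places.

With a Gamma(shape α, rate β) prior, the Poisson likelihood is conjugate: the posterior is Gamma(α + ΣXᵢ, β + n).
Sum of counts S = 43 over n = 8 minutes.
Posterior: Gamma(α+S, β+n) = Gamma(14.3+43, 1.6+8) = Gamma(57.3, 9.6).
SD = √α/β = √57.3/9.6 = 0.7885.

0.7885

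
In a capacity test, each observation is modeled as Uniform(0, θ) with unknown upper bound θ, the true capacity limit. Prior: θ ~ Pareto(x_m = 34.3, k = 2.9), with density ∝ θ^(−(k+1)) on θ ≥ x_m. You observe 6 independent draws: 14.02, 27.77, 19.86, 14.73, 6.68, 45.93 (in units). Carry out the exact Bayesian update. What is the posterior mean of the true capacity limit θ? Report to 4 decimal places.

A Pareto(scale x_m, shape k) prior on the upper bound θ of Uniform(0, θ) is conjugate: posterior is Pareto(max(x_m, max xᵢ), k + n).
Sample maximum = 45.93; prior scale x_m = 34.3 → posterior scale = max = 45.93.
Posterior shape = 2.9 + 6 = 8.9.
E[θ|data] = k·x_m/(k−1) = 8.9·45.93/7.9 = 51.7439.

51.7439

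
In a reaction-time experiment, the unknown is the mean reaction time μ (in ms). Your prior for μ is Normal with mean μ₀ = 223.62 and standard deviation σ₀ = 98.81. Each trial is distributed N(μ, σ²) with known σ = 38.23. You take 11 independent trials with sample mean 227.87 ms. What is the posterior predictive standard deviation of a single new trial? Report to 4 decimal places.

39.9076

For Normal data with known variance σ², a Normal(μ₀, σ₀²) prior on μ is conjugate. Posterior precision = 1/σ₀² + n/σ²; posterior mean is the precision-weighted average of μ₀ and x̄.
σ₀² = 98.81² = 9763.4161, σ² = 38.23² = 1461.5329; σ² + n·σ₀² = 1461.5329 + 11·9763.4161 = 108859.11.
Posterior precision = 1/σ₀² + n/σ² = 1/9763.4161 + 11/1461.5329 = (σ² + n·σ₀²)/(σ₀²σ²) = 108859.11/(9763.4161·1461.5329); posterior variance σₙ² = σ₀²σ²/(σ² + n·σ₀²) = 9763.4161·1461.5329/108859.11 = 131.082772.
Predictive variance for one new observation = σₙ² + σ² = 9763.4161·1461.5329/108859.11 + 1461.5329 = σ²·(σ₀² + 108859.11)/108859.11 = 1461.5329·118622.5261/108859.11 = 1592.615672; SD = √(1461.5329·118622.5261/108859.11) = 39.9076.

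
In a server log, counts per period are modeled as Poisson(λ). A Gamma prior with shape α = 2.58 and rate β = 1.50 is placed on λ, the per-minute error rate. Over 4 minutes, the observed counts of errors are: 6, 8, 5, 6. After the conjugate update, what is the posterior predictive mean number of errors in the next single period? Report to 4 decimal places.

With a Gamma(shape α, rate β) prior, the Poisson likelihood is conjugate: the posterior is Gamma(α + ΣXᵢ, β + n).
Sum of counts S = 25 over n = 4 minutes.
Posterior: Gamma(α+S, β+n) = Gamma(2.58+25, 1.50+4) = Gamma(27.58, 5.50).
The predictive distribution for one future period is NegBinom with mean α/β = 5.0145.

5.0145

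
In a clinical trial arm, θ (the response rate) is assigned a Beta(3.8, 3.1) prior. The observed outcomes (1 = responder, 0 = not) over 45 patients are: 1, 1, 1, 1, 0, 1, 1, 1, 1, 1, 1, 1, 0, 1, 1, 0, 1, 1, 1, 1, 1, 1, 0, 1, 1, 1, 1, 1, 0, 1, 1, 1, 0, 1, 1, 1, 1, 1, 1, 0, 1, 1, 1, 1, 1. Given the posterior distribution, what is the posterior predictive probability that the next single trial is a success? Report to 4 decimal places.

The Beta prior is conjugate to a Binomial/Bernoulli likelihood; the update adds successes to α and failures to β.
Posterior: Beta(α+k, β+n−k) = Beta(3.8+38, 3.1+7) = Beta(41.8, 10.1).
For a single future Bernoulli trial, P(success | data) = α/(α+β) = 0.8054.

0.8054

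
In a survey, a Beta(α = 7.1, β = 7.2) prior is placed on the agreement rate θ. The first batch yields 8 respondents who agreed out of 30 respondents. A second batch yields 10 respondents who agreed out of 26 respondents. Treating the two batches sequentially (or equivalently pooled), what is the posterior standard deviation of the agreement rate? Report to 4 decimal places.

The Beta prior is conjugate to a Binomial/Bernoulli likelihood; the update adds successes to α and failures to β.
After batch 1: Beta(7.1+8, 7.2+22) = Beta(15.1, 29.2).
After batch 2: Beta(15.1+10, 29.2+16) = Beta(25.1, 45.2).
Var = αβ/((α+β)²(α+β+1)) = 25.1·45.2/(70.3²·71.3) = 0.00321967; SD = √0.00321967 = 0.0567.

0.0567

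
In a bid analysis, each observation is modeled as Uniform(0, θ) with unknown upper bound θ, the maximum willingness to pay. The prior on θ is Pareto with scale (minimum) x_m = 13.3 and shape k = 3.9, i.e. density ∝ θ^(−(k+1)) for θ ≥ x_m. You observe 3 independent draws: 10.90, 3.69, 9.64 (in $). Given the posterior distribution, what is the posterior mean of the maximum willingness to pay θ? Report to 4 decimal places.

15.5542

A Pareto(scale x_m, shape k) prior on the upper bound θ of Uniform(0, θ) is conjugate: posterior is Pareto(max(x_m, max xᵢ), k + n).
Sample maximum = 10.90; prior scale x_m = 13.3 → posterior scale = max = 13.30.
Posterior shape = 3.9 + 3 = 6.9.
E[θ|data] = k·x_m/(k−1) = 6.9·13.30/5.9 = 15.5542.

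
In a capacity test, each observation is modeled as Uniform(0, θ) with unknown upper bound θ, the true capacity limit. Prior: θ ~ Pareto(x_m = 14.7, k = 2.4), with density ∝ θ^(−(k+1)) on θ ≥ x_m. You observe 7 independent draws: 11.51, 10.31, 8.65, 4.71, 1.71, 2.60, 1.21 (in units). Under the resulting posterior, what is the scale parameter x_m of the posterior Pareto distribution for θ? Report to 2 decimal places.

14.70

A Pareto(scale x_m, shape k) prior on the upper bound θ of Uniform(0, θ) is conjugate: posterior is Pareto(max(x_m, max xᵢ), k + n).
Sample maximum = 11.51; prior scale x_m = 14.7 → posterior scale = max = 14.70.
Posterior shape = 2.4 + 7 = 9.4.
Posterior scale x_m = 14.70.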